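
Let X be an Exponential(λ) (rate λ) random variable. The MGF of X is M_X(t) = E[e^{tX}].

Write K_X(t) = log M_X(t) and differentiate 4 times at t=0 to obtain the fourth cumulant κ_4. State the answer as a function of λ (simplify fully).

κ_4 = K′′′′(0) = 6/λ^4

M_X(t) = λ/(λ - t)
K_X(t) = log M_X(t) = log(λ) - log(λ - t)
K′(t) = -1/(-λ + t)
K′′(t) = 1/(λ^2 - 2*λ*t + t^2)
K′′′(t) = -2/(-λ^3 + 3*λ^2*t - 3*λ*t^2 + t^3)
K′′′′(t) = 6/(λ^4 - 4*λ^3*t + 6*λ^2*t^2 - 4*λ*t^3 + t^4)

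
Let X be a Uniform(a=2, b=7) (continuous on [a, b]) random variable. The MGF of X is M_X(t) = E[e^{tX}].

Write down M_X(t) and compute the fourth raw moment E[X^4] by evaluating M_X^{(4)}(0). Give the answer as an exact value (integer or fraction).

M_X(t) = (e^(7*t) - e^(2*t))/(5*t)

E[X^4] = D^4[M](0) = 671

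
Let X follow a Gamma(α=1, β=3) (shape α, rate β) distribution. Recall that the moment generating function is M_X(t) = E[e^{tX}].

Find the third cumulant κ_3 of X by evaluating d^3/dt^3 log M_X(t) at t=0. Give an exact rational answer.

M_X(t) = 3/(3 - t)
K_X(t) = log M_X(t) = -log(3 - t) + log(3)
K^(3)(t) = -2/(t^3 - 9*t^2 + 27*t - 27)

κ_3 = K^(3)(0) = 2/27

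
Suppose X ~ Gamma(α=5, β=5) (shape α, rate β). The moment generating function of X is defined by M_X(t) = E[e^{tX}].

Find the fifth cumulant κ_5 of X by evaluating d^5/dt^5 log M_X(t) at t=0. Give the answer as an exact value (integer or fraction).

κ_5 = d^5K/dt^5 |_{t=0} = 24/625

M_X(t) = 3125/(5 - t)^5
K_X(t) = log M_X(t) = -5*log(5 - t) + 5*log(5)
dK/dt = -5/(t - 5)
d^2K/dt^2 = 5/(t^2 - 10*t + 25)
d^3K/dt^3 = -10/(t^3 - 15*t^2 + 75*t - 125)
d^4K/dt^4 = 30/(t^4 - 20*t^3 + 150*t^2 - 500*t + 625)
d^5K/dt^5 = -120/(t^5 - 25*t^4 + 250*t^3 - 1250*t^2 + 3125*t - 3125)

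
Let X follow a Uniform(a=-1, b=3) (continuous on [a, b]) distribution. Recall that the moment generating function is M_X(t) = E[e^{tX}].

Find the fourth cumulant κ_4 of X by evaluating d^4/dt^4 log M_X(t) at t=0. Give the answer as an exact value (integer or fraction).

κ_4 = D^4[K](0) = -32/15

M_X(t) = (e^(3*t) - e^(-t))/(4*t)
K_X(t) = log M_X(t) = -log(t) + log(e^(3*t) - e^(-t)) - 2*log(2)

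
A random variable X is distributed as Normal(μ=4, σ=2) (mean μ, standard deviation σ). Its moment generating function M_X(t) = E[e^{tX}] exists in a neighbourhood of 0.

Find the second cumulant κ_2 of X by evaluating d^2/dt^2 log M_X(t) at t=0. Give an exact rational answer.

M_X(t) = e^(2*t^2 + 4*t)
K_X(t) = log M_X(t) = 2*t^2 + 4*t
dK/dt = 4*t + 4
d^2K/dt^2 = 4

κ_2 = d^2K/dt^2 |_{t=0} = 4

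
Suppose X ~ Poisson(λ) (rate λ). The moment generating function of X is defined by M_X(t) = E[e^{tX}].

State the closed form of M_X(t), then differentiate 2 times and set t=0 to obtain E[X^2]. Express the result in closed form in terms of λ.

M_X(t) = e^(λ*(e^(t) - 1))
D^2[M](t) = (λ^2*e^(2*t)*e^(λ*e^(t)) + λ*e^(t)*e^(λ*e^(t)))*e^(-λ)

E[X^2] = D^2[M](0) = λ*(λ + 1)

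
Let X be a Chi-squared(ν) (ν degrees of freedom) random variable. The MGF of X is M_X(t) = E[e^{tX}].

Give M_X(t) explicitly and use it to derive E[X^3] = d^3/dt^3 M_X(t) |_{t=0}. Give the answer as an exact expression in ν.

E[X^3] = d^3M/dt^3 |_{t=0} = ν*(ν^2 + 6*ν + 8)

M_X(t) = (1 - 2*t)^(-ν/2)
dM/dt = -ν/(2*t*(1 - 2*t)^(ν/2) - (1 - 2*t)^(ν/2))
d^2M/dt^2 = (ν^2 + 2*ν)/(4*t^2*(1 - 2*t)^(ν/2) - 4*t*(1 - 2*t)^(ν/2) + (1 - 2*t)^(ν/2))
d^3M/dt^3 = (-ν^3 - 6*ν^2 - 8*ν)/(8*t^3*(1 - 2*t)^(ν/2) - 12*t^2*(1 - 2*t)^(ν/2) + 6*t*(1 - 2*t)^(ν/2) - (1 - 2*t)^(ν/2))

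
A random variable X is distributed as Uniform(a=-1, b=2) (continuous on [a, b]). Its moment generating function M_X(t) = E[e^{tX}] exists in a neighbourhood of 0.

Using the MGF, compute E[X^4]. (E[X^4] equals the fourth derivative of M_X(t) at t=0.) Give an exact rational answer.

M_X(t) = (e^(2*t) - e^(-t))/(3*t)
D^4[M](t) = (16*t^4*e^(3*t) - t^4 - 32*t^3*e^(3*t) - 4*t^3 + 48*t^2*e^(3*t) - 12*t^2 - 48*t*e^(3*t) - 24*t + 24*e^(3*t) - 24)*e^(-t)/(3*t^5)

E[X^4] = D^4[M](0) = 11/5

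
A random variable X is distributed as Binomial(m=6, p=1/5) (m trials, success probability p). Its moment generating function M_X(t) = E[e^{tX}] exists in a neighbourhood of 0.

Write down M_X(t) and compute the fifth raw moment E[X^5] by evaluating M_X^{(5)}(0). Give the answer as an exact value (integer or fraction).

E[X^5] = D^5[M](0) = 30744/625

M_X(t) = (e^(t)/5 + 4/5)^6
D^5[M](t) = 7776*e^(6*t)/15625 + 24*e^(5*t)/5 + 49152*e^(4*t)/3125 + 62208*e^(3*t)/3125 + 24576*e^(2*t)/3125 + 6144*e^(t)/15625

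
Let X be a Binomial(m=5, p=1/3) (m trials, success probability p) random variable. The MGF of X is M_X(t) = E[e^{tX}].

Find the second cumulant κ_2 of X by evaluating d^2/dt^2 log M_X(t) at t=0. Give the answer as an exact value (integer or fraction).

κ_2 = K^(2)(0) = 10/9

M_X(t) = (e^(t)/3 + 2/3)^5
K_X(t) = log M_X(t) = 5*log(e^(t)/3 + 2/3)
K^(2)(t) = 10*e^(t)/(e^(2*t) + 4*e^(t) + 4)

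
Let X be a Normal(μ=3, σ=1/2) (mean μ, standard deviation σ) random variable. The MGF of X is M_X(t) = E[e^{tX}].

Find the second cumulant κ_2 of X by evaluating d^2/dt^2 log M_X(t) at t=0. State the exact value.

M_X(t) = e^(t^2/8 + 3*t)
K_X(t) = log M_X(t) = t^2/8 + 3*t
K^(2)(t) = 1/4

κ_2 = K^(2)(0) = 1/4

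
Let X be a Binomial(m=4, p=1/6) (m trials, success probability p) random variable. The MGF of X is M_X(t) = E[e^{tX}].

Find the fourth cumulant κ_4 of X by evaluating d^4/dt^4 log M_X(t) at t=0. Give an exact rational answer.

κ_4 = d^4K/dt^4 |_{t=0} = 5/54

M_X(t) = (e^(t)/6 + 5/6)^4
K_X(t) = log M_X(t) = 4*log(e^(t)/6 + 5/6)
dK/dt = 4*e^(t)/(e^(t) + 5)
d^2K/dt^2 = 20*e^(t)/(e^(2*t) + 10*e^(t) + 25)
d^3K/dt^3 = (-20*e^(2*t) + 100*e^(t))/(e^(3*t) + 15*e^(2*t) + 75*e^(t) + 125)
d^4K/dt^4 = (20*e^(3*t) - 400*e^(2*t) + 500*e^(t))/(e^(4*t) + 20*e^(3*t) + 150*e^(2*t) + 500*e^(t) + 625)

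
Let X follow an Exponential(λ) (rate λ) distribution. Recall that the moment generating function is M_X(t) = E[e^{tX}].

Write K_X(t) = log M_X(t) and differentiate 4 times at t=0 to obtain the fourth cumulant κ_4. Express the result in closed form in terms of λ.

κ_4 = d^4K/dt^4 |_{t=0} = 6/λ^4

M_X(t) = λ/(λ - t)
K_X(t) = log M_X(t) = log(λ) - log(λ - t)
dK/dt = -1/(-λ + t)
d^2K/dt^2 = 1/(λ^2 - 2*λ*t + t^2)
d^3K/dt^3 = -2/(-λ^3 + 3*λ^2*t - 3*λ*t^2 + t^3)
d^4K/dt^4 = 6/(λ^4 - 4*λ^3*t + 6*λ^2*t^2 - 4*λ*t^3 + t^4)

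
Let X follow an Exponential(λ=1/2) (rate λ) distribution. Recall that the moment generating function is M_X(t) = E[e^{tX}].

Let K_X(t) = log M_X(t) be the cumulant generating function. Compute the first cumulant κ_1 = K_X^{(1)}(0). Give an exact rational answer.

κ_1 = K^(1)(0) = 2

M_X(t) = 1/(2*(1/2 - t))
K_X(t) = log M_X(t) = -log(1/2 - t) - log(2)
K^(1)(t) = -2/(2*t - 1)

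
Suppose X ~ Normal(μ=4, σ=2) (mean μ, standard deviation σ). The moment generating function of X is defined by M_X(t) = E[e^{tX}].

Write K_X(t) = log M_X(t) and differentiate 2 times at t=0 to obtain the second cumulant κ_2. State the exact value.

M_X(t) = e^(2*t^2 + 4*t)
K_X(t) = log M_X(t) = 2*t^2 + 4*t
D^2[K](t) = 4

κ_2 = D^2[K](0) = 4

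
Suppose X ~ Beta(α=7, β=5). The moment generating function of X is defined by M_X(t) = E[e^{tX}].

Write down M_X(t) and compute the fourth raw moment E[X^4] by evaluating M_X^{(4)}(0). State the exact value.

M_X(t) = ₁F₁(7; 12; t)
dM/dt = 7*₁F₁(8; 13; t)/12
d^2M/dt^2 = 14*₁F₁(9; 14; t)/39
d^3M/dt^3 = 3*₁F₁(10; 15; t)/13
d^4M/dt^4 = 2*₁F₁(11; 16; t)/13

E[X^4] = d^4M/dt^4 |_{t=0} = 2/13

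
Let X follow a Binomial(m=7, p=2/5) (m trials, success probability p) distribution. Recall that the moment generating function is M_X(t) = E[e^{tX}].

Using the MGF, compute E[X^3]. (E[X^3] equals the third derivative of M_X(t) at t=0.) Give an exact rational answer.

E[X^3] = M^(3)(0) = 182/5

M_X(t) = (2*e^(t)/5 + 3/5)^7
M^(3)(t) = 43904*e^(7*t)/78125 + 290304*e^(6*t)/78125 + 6048*e^(5*t)/625 + 193536*e^(4*t)/15625 + 122472*e^(3*t)/15625 + 163296*e^(2*t)/78125 + 10206*e^(t)/78125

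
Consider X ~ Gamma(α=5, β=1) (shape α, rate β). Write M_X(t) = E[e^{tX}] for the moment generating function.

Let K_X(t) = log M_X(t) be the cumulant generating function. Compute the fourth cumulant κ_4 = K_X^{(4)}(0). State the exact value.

κ_4 = d^4K/dt^4 |_{t=0} = 30

M_X(t) = (1 - t)^(-5)
K_X(t) = log M_X(t) = -5*log(1 - t)
dK/dt = -5/(t - 1)
d^2K/dt^2 = 5/(t^2 - 2*t + 1)
d^3K/dt^3 = -10/(t^3 - 3*t^2 + 3*t - 1)
d^4K/dt^4 = 30/(t^4 - 4*t^3 + 6*t^2 - 4*t + 1)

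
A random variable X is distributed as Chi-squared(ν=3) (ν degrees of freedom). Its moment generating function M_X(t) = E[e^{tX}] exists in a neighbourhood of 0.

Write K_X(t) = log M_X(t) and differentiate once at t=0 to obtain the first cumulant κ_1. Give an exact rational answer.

M_X(t) = (1 - 2*t)^(-3/2)
K_X(t) = log M_X(t) = -3*log(1 - 2*t)/2
K^(1)(t) = -3/(2*t - 1)

κ_1 = K^(1)(0) = 3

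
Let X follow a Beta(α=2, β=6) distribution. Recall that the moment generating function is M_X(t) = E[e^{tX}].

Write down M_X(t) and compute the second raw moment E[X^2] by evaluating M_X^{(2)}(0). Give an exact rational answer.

E[X^2] = M^(2)(0) = 1/12

M_X(t) = ₁F₁(2; 8; t)
M^(2)(t) = ₁F₁(4; 10; t)/12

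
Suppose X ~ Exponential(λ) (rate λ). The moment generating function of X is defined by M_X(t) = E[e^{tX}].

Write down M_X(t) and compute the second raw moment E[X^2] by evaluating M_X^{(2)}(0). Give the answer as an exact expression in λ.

E[X^2] = M′′(0) = 2/λ^2

M_X(t) = λ/(λ - t)
M′(t) = λ/(λ^2 - 2*λ*t + t^2)
M′′(t) = -2*λ/(-λ^3 + 3*λ^2*t - 3*λ*t^2 + t^3)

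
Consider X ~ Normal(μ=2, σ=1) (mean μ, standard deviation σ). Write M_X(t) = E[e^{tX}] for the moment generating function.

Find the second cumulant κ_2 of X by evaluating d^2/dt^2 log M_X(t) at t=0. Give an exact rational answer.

κ_2 = K′′(0) = 1

M_X(t) = e^(t^2/2 + 2*t)
K_X(t) = log M_X(t) = t^2/2 + 2*t
K′(t) = t + 2
K′′(t) = 1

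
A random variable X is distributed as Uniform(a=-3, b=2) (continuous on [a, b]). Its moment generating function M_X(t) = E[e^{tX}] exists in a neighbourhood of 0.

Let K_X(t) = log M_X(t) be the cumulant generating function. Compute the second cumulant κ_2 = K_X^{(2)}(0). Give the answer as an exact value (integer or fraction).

κ_2 = K^(2)(0) = 25/12

M_X(t) = (e^(2*t) - e^(-3*t))/(5*t)
K_X(t) = log M_X(t) = -log(t) + log(e^(2*t) - e^(-3*t)) - log(5)
K^(2)(t) = (-25*t^2*e^(5*t) + e^(10*t) - 2*e^(5*t) + 1)/(t^2*e^(10*t) - 2*t^2*e^(5*t) + t^2)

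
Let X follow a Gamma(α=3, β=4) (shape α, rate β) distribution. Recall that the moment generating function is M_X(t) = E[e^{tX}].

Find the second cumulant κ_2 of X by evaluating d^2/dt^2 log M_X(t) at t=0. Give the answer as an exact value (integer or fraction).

κ_2 = d^2K/dt^2 |_{t=0} = 3/16

M_X(t) = 64/(4 - t)^3
K_X(t) = log M_X(t) = -3*log(4 - t) + 6*log(2)
dK/dt = -3/(t - 4)
d^2K/dt^2 = 3/(t^2 - 8*t + 16)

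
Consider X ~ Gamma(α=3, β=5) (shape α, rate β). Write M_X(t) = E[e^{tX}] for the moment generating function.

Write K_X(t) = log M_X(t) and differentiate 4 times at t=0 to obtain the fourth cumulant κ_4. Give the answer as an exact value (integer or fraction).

κ_4 = K′′′′(0) = 18/625

M_X(t) = 125/(5 - t)^3
K_X(t) = log M_X(t) = -3*log(5 - t) + 3*log(5)
K′(t) = -3/(t - 5)
K′′(t) = 3/(t^2 - 10*t + 25)
K′′′(t) = -6/(t^3 - 15*t^2 + 75*t - 125)
K′′′′(t) = 18/(t^4 - 20*t^3 + 150*t^2 - 500*t + 625)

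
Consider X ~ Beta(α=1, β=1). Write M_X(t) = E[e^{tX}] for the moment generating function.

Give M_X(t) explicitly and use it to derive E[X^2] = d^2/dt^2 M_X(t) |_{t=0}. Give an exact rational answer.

E[X^2] = D^2[M](0) = 1/3

M_X(t) = ₁F₁(1; 2; t)
D^2[M](t) = ₁F₁(3; 4; t)/3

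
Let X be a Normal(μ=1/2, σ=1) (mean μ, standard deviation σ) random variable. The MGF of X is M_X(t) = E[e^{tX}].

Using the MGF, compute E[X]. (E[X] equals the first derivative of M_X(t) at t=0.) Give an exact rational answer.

M_X(t) = e^(t^2/2 + t/2)
M′(t) = t*e^(t/2)*e^(t^2/2) + e^(t/2)*e^(t^2/2)/2

E[X] = M′(0) = 1/2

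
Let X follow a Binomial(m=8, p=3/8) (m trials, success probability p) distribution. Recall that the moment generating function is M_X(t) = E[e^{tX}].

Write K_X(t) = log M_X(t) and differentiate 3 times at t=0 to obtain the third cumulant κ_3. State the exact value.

κ_3 = K′′′(0) = 15/32

M_X(t) = (3*e^(t)/8 + 5/8)^8
K_X(t) = log M_X(t) = 8*log(3*e^(t)/8 + 5/8)
K′(t) = 24*e^(t)/(3*e^(t) + 5)
K′′(t) = 120*e^(t)/(9*e^(2*t) + 30*e^(t) + 25)
K′′′(t) = (-360*e^(2*t) + 600*e^(t))/(27*e^(3*t) + 135*e^(2*t) + 225*e^(t) + 125)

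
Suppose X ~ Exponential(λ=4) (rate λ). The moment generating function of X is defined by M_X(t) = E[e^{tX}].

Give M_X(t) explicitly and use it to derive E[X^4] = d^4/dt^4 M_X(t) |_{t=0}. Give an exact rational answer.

E[X^4] = D^4[M](0) = 3/32

M_X(t) = 4/(4 - t)
D^4[M](t) = -96/(t^5 - 20*t^4 + 160*t^3 - 640*t^2 + 1280*t - 1024)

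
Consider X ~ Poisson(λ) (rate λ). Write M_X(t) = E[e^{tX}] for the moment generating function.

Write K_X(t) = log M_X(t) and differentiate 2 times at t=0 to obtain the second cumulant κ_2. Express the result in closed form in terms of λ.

κ_2 = d^2K/dt^2 |_{t=0} = λ

M_X(t) = e^(λ*(e^(t) - 1))
K_X(t) = log M_X(t) = λ*(e^(t) - 1)
dK/dt = λ*e^(t)
d^2K/dt^2 = λ*e^(t)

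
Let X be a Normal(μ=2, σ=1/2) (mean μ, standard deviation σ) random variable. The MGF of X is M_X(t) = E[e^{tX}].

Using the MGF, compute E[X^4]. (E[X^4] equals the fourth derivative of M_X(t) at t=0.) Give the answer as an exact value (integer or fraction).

E[X^4] = M^(4)(0) = 355/16

M_X(t) = e^(t^2/8 + 2*t)
M^(4)(t) = t^4*e^(2*t)*e^(t^2/8)/256 + t^3*e^(2*t)*e^(t^2/8)/8 + 51*t^2*e^(2*t)*e^(t^2/8)/32 + 19*t*e^(2*t)*e^(t^2/8)/2 + 355*e^(2*t)*e^(t^2/8)/16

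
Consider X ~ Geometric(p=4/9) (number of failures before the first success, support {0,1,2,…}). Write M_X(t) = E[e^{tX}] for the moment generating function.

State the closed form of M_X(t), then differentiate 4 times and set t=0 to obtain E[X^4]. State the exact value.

M_X(t) = 4/(9*(1 - 5*e^(t)/9))
D^4[M](t) = (-2500*e^(4*t) - 49500*e^(3*t) - 89100*e^(2*t) - 14580*e^(t))/(3125*e^(5*t) - 28125*e^(4*t) + 101250*e^(3*t) - 182250*e^(2*t) + 164025*e^(t) - 59049)

E[X^4] = D^4[M](0) = 4865/32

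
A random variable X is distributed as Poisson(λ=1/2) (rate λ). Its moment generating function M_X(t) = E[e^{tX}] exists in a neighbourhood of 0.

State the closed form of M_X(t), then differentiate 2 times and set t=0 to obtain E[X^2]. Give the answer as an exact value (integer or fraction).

E[X^2] = M′′(0) = 3/4

M_X(t) = e^(e^(t)/2 - 1/2)
M′(t) = e^(-1/2)*e^(t)*e^(e^(t)/2)/2
M′′(t) = (e^(2*t)*e^(e^(t)/2) + 2*e^(t)*e^(e^(t)/2))*e^(-1/2)/4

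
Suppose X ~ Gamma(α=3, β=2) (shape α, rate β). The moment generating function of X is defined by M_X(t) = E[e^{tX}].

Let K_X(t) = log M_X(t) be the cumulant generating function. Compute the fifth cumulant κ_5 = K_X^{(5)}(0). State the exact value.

κ_5 = K′′′′′(0) = 9/4

M_X(t) = 8/(2 - t)^3
K_X(t) = log M_X(t) = -3*log(2 - t) + 3*log(2)
K′(t) = -3/(t - 2)
K′′(t) = 3/(t^2 - 4*t + 4)
K′′′(t) = -6/(t^3 - 6*t^2 + 12*t - 8)
K′′′′(t) = 18/(t^4 - 8*t^3 + 24*t^2 - 32*t + 16)
K′′′′′(t) = -72/(t^5 - 10*t^4 + 40*t^3 - 80*t^2 + 80*t - 32)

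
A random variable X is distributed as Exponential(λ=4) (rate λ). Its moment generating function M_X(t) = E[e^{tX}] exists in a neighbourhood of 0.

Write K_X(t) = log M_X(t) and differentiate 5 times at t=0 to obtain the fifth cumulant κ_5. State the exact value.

κ_5 = K^(5)(0) = 3/128

M_X(t) = 4/(4 - t)
K_X(t) = log M_X(t) = -log(4 - t) + 2*log(2)
K^(5)(t) = -24/(t^5 - 20*t^4 + 160*t^3 - 640*t^2 + 1280*t - 1024)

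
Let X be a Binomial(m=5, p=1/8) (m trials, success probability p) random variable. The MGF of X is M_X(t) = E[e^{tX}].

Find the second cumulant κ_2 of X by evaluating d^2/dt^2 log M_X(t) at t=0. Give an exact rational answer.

κ_2 = D^2[K](0) = 35/64

M_X(t) = (e^(t)/8 + 7/8)^5
K_X(t) = log M_X(t) = 5*log(e^(t)/8 + 7/8)
D^2[K](t) = 35*e^(t)/(e^(2*t) + 14*e^(t) + 49)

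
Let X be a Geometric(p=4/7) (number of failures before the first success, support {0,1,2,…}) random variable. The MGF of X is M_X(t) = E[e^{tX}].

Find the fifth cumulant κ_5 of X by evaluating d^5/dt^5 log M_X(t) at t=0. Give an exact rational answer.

κ_5 = K′′′′′(0) = 7035/128

M_X(t) = 4/(7*(1 - 3*e^(t)/7))
K_X(t) = log M_X(t) = -log(1 - 3*e^(t)/7) - log(7) + 2*log(2)
K′(t) = -3*e^(t)/(3*e^(t) - 7)
K′′(t) = 21*e^(t)/(9*e^(2*t) - 42*e^(t) + 49)
K′′′(t) = (-63*e^(2*t) - 147*e^(t))/(27*e^(3*t) - 189*e^(2*t) + 441*e^(t) - 343)
K′′′′(t) = (189*e^(3*t) + 1764*e^(2*t) + 1029*e^(t))/(81*e^(4*t) - 756*e^(3*t) + 2646*e^(2*t) - 4116*e^(t) + 2401)
K′′′′′(t) = (-567*e^(4*t) - 14553*e^(3*t) - 33957*e^(2*t) - 7203*e^(t))/(243*e^(5*t) - 2835*e^(4*t) + 13230*e^(3*t) - 30870*e^(2*t) + 36015*e^(t) - 16807)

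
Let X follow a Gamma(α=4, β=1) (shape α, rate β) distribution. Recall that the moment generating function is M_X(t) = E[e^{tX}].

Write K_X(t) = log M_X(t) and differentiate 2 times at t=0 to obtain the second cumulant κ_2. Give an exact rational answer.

M_X(t) = (1 - t)^(-4)
K_X(t) = log M_X(t) = -4*log(1 - t)
dK/dt = -4/(t - 1)
d^2K/dt^2 = 4/(t^2 - 2*t + 1)

κ_2 = d^2K/dt^2 |_{t=0} = 4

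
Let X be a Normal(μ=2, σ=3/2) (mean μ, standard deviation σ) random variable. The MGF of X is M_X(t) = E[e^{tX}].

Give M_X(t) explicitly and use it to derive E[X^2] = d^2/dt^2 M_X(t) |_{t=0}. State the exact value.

E[X^2] = M′′(0) = 25/4

M_X(t) = e^(9*t^2/8 + 2*t)
M′(t) = 9*t*e^(2*t)*e^(9*t^2/8)/4 + 2*e^(2*t)*e^(9*t^2/8)
M′′(t) = 81*t^2*e^(2*t)*e^(9*t^2/8)/16 + 9*t*e^(2*t)*e^(9*t^2/8) + 25*e^(2*t)*e^(9*t^2/8)/4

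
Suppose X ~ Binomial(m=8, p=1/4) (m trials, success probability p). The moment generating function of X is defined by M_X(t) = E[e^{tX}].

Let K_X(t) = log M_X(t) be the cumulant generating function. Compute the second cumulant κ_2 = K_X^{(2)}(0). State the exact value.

κ_2 = d^2K/dt^2 |_{t=0} = 3/2

M_X(t) = (e^(t)/4 + 3/4)^8
K_X(t) = log M_X(t) = 8*log(e^(t)/4 + 3/4)
dK/dt = 8*e^(t)/(e^(t) + 3)
d^2K/dt^2 = 24*e^(t)/(e^(2*t) + 6*e^(t) + 9)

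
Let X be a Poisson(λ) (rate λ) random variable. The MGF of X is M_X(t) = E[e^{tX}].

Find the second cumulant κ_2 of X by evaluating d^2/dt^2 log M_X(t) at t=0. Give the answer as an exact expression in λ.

M_X(t) = e^(λ*(e^(t) - 1))
K_X(t) = log M_X(t) = λ*(e^(t) - 1)
K^(2)(t) = λ*e^(t)

κ_2 = K^(2)(0) = λ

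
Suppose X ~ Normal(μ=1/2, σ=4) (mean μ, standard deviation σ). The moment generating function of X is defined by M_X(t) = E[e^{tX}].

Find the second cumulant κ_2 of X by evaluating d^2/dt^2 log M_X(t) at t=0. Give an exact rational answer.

κ_2 = K^(2)(0) = 16

M_X(t) = e^(8*t^2 + t/2)
K_X(t) = log M_X(t) = 8*t^2 + t/2
K^(2)(t) = 16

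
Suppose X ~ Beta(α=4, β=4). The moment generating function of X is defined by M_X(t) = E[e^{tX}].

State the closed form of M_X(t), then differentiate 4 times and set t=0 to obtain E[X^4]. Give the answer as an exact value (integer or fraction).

M_X(t) = ₁F₁(4; 8; t)
dM/dt = ₁F₁(5; 9; t)/2
d^2M/dt^2 = 5*₁F₁(6; 10; t)/18
d^3M/dt^3 = ₁F₁(7; 11; t)/6
d^4M/dt^4 = 7*₁F₁(8; 12; t)/66

E[X^4] = d^4M/dt^4 |_{t=0} = 7/66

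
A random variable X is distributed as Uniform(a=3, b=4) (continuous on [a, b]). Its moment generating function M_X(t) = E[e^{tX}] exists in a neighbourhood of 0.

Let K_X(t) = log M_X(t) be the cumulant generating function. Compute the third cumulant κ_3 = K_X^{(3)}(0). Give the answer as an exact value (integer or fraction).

κ_3 = K^(3)(0) = 0

M_X(t) = (e^(4*t) - e^(3*t))/t
K_X(t) = log M_X(t) = -log(t) + log(e^(4*t) - e^(3*t))
K^(3)(t) = (t^3*e^(2*t) + t^3*e^(t) - 2*e^(3*t) + 6*e^(2*t) - 6*e^(t) + 2)/(t^3*e^(3*t) - 3*t^3*e^(2*t) + 3*t^3*e^(t) - t^3)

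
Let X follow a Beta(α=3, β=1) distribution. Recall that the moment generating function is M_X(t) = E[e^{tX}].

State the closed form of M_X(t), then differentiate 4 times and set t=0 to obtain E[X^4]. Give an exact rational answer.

M_X(t) = ₁F₁(3; 4; t)
D^4[M](t) = 3*₁F₁(7; 8; t)/7

E[X^4] = D^4[M](0) = 3/7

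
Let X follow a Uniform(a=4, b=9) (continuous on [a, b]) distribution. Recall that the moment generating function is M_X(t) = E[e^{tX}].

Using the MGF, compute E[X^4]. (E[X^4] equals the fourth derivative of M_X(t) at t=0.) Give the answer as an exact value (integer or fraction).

E[X^4] = D^4[M](0) = 2321

M_X(t) = (e^(9*t) - e^(4*t))/(5*t)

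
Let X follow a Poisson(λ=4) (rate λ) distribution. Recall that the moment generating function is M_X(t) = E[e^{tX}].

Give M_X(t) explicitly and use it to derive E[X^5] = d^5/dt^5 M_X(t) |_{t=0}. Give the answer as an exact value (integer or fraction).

M_X(t) = e^(4*e^(t) - 4)
dM/dt = 4*e^(-4)*e^(t)*e^(4*e^(t))
d^2M/dt^2 = (16*e^(2*t)*e^(4*e^(t)) + 4*e^(t)*e^(4*e^(t)))*e^(-4)
d^3M/dt^3 = (64*e^(3*t)*e^(4*e^(t)) + 48*e^(2*t)*e^(4*e^(t)) + 4*e^(t)*e^(4*e^(t)))*e^(-4)
d^4M/dt^4 = (256*e^(4*t)*e^(4*e^(t)) + 384*e^(3*t)*e^(4*e^(t)) + 112*e^(2*t)*e^(4*e^(t)) + 4*e^(t)*e^(4*e^(t)))*e^(-4)
d^5M/dt^5 = (1024*e^(5*t)*e^(4*e^(t)) + 2560*e^(4*t)*e^(4*e^(t)) + 1600*e^(3*t)*e^(4*e^(t)) + 240*e^(2*t)*e^(4*e^(t)) + 4*e^(t)*e^(4*e^(t)))*e^(-4)

E[X^5] = d^5M/dt^5 |_{t=0} = 5428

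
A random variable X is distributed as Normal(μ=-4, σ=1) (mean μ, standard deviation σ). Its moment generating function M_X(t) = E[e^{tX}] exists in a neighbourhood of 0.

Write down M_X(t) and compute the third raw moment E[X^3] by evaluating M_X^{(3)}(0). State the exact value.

M_X(t) = e^(t^2/2 - 4*t)
dM/dt = t*e^(-4*t)*e^(t^2/2) - 4*e^(-4*t)*e^(t^2/2)
d^2M/dt^2 = (t^2*e^(t^2/2) - 8*t*e^(t^2/2) + 17*e^(t^2/2))*e^(-4*t)
d^3M/dt^3 = (t^3*e^(t^2/2) - 12*t^2*e^(t^2/2) + 51*t*e^(t^2/2) - 76*e^(t^2/2))*e^(-4*t)

E[X^3] = d^3M/dt^3 |_{t=0} = -76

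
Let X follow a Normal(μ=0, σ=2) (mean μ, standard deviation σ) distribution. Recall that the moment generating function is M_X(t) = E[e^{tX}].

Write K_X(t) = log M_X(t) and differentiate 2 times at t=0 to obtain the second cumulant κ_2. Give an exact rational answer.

M_X(t) = e^(2*t^2)
K_X(t) = log M_X(t) = 2*t^2
dK/dt = 4*t
d^2K/dt^2 = 4

κ_2 = d^2K/dt^2 |_{t=0} = 4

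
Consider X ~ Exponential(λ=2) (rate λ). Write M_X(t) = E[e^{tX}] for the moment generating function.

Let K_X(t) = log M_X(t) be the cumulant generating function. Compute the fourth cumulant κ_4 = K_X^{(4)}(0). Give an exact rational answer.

κ_4 = K′′′′(0) = 3/8

M_X(t) = 2/(2 - t)
K_X(t) = log M_X(t) = -log(2 - t) + log(2)
K′(t) = -1/(t - 2)
K′′(t) = 1/(t^2 - 4*t + 4)
K′′′(t) = -2/(t^3 - 6*t^2 + 12*t - 8)
K′′′′(t) = 6/(t^4 - 8*t^3 + 24*t^2 - 32*t + 16)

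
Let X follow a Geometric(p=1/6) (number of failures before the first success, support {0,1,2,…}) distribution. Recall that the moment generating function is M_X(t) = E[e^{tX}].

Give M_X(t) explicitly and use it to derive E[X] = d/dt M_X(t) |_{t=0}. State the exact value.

E[X] = D[M](0) = 5

M_X(t) = 1/(6*(1 - 5*e^(t)/6))
D[M](t) = 5*e^(t)/(25*e^(2*t) - 60*e^(t) + 36)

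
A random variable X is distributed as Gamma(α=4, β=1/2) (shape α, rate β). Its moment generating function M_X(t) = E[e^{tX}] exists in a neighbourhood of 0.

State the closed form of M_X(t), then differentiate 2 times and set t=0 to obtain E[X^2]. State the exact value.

M_X(t) = 1/(16*(1/2 - t)^4)
M′(t) = -8/(32*t^5 - 80*t^4 + 80*t^3 - 40*t^2 + 10*t - 1)
M′′(t) = 80/(64*t^6 - 192*t^5 + 240*t^4 - 160*t^3 + 60*t^2 - 12*t + 1)

E[X^2] = M′′(0) = 80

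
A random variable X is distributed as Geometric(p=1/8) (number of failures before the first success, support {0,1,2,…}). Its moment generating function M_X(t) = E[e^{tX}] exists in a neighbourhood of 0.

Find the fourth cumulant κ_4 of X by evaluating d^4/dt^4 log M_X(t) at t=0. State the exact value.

κ_4 = d^4K/dt^4 |_{t=0} = 18872

M_X(t) = 1/(8*(1 - 7*e^(t)/8))
K_X(t) = log M_X(t) = -log(1 - 7*e^(t)/8) - 3*log(2)
dK/dt = -7*e^(t)/(7*e^(t) - 8)
d^2K/dt^2 = 56*e^(t)/(49*e^(2*t) - 112*e^(t) + 64)
d^3K/dt^3 = (-392*e^(2*t) - 448*e^(t))/(343*e^(3*t) - 1176*e^(2*t) + 1344*e^(t) - 512)
d^4K/dt^4 = (2744*e^(3*t) + 12544*e^(2*t) + 3584*e^(t))/(2401*e^(4*t) - 10976*e^(3*t) + 18816*e^(2*t) - 14336*e^(t) + 4096)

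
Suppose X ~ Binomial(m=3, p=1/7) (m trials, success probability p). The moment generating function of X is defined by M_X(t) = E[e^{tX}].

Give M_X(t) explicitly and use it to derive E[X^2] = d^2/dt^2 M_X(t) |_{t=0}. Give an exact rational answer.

E[X^2] = d^2M/dt^2 |_{t=0} = 27/49

M_X(t) = (e^(t)/7 + 6/7)^3
dM/dt = 3*e^(3*t)/343 + 36*e^(2*t)/343 + 108*e^(t)/343
d^2M/dt^2 = 9*e^(3*t)/343 + 72*e^(2*t)/343 + 108*e^(t)/343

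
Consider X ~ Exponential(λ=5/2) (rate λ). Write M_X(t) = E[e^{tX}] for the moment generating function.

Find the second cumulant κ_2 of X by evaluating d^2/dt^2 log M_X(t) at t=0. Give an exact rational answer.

κ_2 = d^2K/dt^2 |_{t=0} = 4/25

M_X(t) = 5/(2*(5/2 - t))
K_X(t) = log M_X(t) = -log(5/2 - t) - log(2) + log(5)
dK/dt = -2/(2*t - 5)
d^2K/dt^2 = 4/(4*t^2 - 20*t + 25)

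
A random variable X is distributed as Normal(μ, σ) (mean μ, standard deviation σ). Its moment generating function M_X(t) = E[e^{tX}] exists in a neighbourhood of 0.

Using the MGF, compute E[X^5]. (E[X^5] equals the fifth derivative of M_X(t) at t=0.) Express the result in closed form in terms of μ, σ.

M_X(t) = e^(μ*t + σ^2*t^2/2)
dM/dt = μ*e^(μ*t)*e^(σ^2*t^2/2) + σ^2*t*e^(μ*t)*e^(σ^2*t^2/2)
d^2M/dt^2 = μ^2*e^(μ*t)*e^(σ^2*t^2/2) + 2*μ*σ^2*t*e^(μ*t)*e^(σ^2*t^2/2) + σ^4*t^2*e^(μ*t)*e^(σ^2*t^2/2) + σ^2*e^(μ*t)*e^(σ^2*t^2/2)

E[X^5] = d^5M/dt^5 |_{t=0} = μ*(μ^4 + 10*μ^2*σ^2 + 15*σ^4)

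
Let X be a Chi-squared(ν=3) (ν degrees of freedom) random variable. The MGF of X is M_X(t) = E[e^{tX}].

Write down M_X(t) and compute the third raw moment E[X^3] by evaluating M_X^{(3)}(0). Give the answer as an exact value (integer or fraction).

M_X(t) = (1 - 2*t)^(-3/2)
M′(t) = 3/(4*t^2*√(1 - 2*t) - 4*t*√(1 - 2*t) + √(1 - 2*t))
M′′(t) = -15/(8*t^3*√(1 - 2*t) - 12*t^2*√(1 - 2*t) + 6*t*√(1 - 2*t) - √(1 - 2*t))
M′′′(t) = 105/(16*t^4*√(1 - 2*t) - 32*t^3*√(1 - 2*t) + 24*t^2*√(1 - 2*t) - 8*t*√(1 - 2*t) + √(1 - 2*t))

E[X^3] = M′′′(0) = 105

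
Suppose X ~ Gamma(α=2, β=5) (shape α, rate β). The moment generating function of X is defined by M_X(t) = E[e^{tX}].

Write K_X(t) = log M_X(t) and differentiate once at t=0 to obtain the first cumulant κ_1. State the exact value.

M_X(t) = 25/(5 - t)^2
K_X(t) = log M_X(t) = -2*log(5 - t) + 2*log(5)
K′(t) = -2/(t - 5)

κ_1 = K′(0) = 2/5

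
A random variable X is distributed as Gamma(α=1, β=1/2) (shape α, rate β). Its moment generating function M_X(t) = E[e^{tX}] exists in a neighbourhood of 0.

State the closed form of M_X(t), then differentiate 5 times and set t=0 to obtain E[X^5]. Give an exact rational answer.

E[X^5] = M^(5)(0) = 3840

M_X(t) = 1/(2*(1/2 - t))
M^(5)(t) = 3840/(64*t^6 - 192*t^5 + 240*t^4 - 160*t^3 + 60*t^2 - 12*t + 1)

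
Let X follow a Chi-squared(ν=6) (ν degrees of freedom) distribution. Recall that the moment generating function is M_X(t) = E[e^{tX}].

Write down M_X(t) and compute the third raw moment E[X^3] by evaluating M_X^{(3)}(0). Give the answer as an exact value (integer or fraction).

E[X^3] = M′′′(0) = 480

M_X(t) = (1 - 2*t)^(-3)
M′(t) = 6/(16*t^4 - 32*t^3 + 24*t^2 - 8*t + 1)
M′′(t) = -48/(32*t^5 - 80*t^4 + 80*t^3 - 40*t^2 + 10*t - 1)
M′′′(t) = 480/(64*t^6 - 192*t^5 + 240*t^4 - 160*t^3 + 60*t^2 - 12*t + 1)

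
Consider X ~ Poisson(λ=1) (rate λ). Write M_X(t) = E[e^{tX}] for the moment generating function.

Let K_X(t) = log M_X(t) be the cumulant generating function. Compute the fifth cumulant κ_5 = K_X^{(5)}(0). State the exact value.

M_X(t) = e^(e^(t) - 1)
K_X(t) = log M_X(t) = e^(t) - 1
K′(t) = e^(t)
K′′(t) = e^(t)
K′′′(t) = e^(t)
K′′′′(t) = e^(t)
K′′′′′(t) = e^(t)

κ_5 = K′′′′′(0) = 1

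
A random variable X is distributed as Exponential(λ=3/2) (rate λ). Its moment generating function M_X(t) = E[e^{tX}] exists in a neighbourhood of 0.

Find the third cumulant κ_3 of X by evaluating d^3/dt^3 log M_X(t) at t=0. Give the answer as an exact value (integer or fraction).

M_X(t) = 3/(2*(3/2 - t))
K_X(t) = log M_X(t) = -log(3/2 - t) - log(2) + log(3)
dK/dt = -2/(2*t - 3)
d^2K/dt^2 = 4/(4*t^2 - 12*t + 9)
d^3K/dt^3 = -16/(8*t^3 - 36*t^2 + 54*t - 27)

κ_3 = d^3K/dt^3 |_{t=0} = 16/27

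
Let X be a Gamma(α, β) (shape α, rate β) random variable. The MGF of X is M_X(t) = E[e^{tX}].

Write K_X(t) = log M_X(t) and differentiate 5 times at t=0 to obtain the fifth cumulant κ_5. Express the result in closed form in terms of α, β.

M_X(t) = (β/(β - t))^α
K_X(t) = log M_X(t) = α*(log(β) - log(β - t))
K′(t) = -α/(-β + t)
K′′(t) = α/(β^2 - 2*β*t + t^2)
K′′′(t) = -2*α/(-β^3 + 3*β^2*t - 3*β*t^2 + t^3)
K′′′′(t) = 6*α/(β^4 - 4*β^3*t + 6*β^2*t^2 - 4*β*t^3 + t^4)
K′′′′′(t) = -24*α/(-β^5 + 5*β^4*t - 10*β^3*t^2 + 10*β^2*t^3 - 5*β*t^4 + t^5)

κ_5 = K′′′′′(0) = 24*α/β^5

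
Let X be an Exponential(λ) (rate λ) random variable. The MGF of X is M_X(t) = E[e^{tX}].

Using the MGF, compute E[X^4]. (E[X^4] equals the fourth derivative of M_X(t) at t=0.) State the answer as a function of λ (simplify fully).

M_X(t) = λ/(λ - t)
M^(4)(t) = -24*λ/(-λ^5 + 5*λ^4*t - 10*λ^3*t^2 + 10*λ^2*t^3 - 5*λ*t^4 + t^5)

E[X^4] = M^(4)(0) = 24/λ^4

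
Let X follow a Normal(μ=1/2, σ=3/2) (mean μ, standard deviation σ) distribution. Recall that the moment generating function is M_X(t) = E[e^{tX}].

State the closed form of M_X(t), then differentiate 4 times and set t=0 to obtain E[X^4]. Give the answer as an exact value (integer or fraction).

M_X(t) = e^(9*t^2/8 + t/2)
M^(4)(t) = 6561*t^4*e^(t/2)*e^(9*t^2/8)/256 + 729*t^3*e^(t/2)*e^(9*t^2/8)/32 + 1215*t^2*e^(t/2)*e^(9*t^2/8)/16 + 63*t*e^(t/2)*e^(9*t^2/8)/2 + 149*e^(t/2)*e^(9*t^2/8)/8

E[X^4] = M^(4)(0) = 149/8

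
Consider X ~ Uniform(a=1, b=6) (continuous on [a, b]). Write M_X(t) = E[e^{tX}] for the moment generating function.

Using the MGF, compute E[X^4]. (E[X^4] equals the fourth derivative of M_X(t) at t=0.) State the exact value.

E[X^4] = M′′′′(0) = 311

M_X(t) = (e^(6*t) - e^(t))/(5*t)
M′(t) = (6*t*e^(6*t) - t*e^(t) - e^(6*t) + e^(t))/(5*t^2)
M′′(t) = (36*t^2*e^(6*t) - t^2*e^(t) - 12*t*e^(6*t) + 2*t*e^(t) + 2*e^(6*t) - 2*e^(t))/(5*t^3)
M′′′(t) = (216*t^3*e^(6*t) - t^3*e^(t) - 108*t^2*e^(6*t) + 3*t^2*e^(t) + 36*t*e^(6*t) - 6*t*e^(t) - 6*e^(6*t) + 6*e^(t))/(5*t^4)
M′′′′(t) = (1296*t^4*e^(6*t) - t^4*e^(t) - 864*t^3*e^(6*t) + 4*t^3*e^(t) + 432*t^2*e^(6*t) - 12*t^2*e^(t) - 144*t*e^(6*t) + 24*t*e^(t) + 24*e^(6*t) - 24*e^(t))/(5*t^5)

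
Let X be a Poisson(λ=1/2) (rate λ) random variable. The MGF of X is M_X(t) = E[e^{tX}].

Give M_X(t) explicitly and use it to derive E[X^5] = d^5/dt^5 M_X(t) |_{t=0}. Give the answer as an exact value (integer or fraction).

E[X^5] = D^5[M](0) = 257/32

M_X(t) = e^(e^(t)/2 - 1/2)
D^5[M](t) = (e^(5*t)*e^(e^(t)/2) + 20*e^(4*t)*e^(e^(t)/2) + 100*e^(3*t)*e^(e^(t)/2) + 120*e^(2*t)*e^(e^(t)/2) + 16*e^(t)*e^(e^(t)/2))*e^(-1/2)/32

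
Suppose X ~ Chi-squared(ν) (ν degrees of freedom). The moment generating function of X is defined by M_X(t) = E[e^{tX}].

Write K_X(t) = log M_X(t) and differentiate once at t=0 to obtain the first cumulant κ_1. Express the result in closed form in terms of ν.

κ_1 = D[K](0) = ν

M_X(t) = (1 - 2*t)^(-ν/2)
K_X(t) = log M_X(t) = -ν*log(1 - 2*t)/2
D[K](t) = -ν/(2*t - 1)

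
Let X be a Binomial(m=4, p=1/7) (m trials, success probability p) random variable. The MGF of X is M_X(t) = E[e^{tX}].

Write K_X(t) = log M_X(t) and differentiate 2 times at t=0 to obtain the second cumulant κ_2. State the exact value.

κ_2 = D^2[K](0) = 24/49

M_X(t) = (e^(t)/7 + 6/7)^4
K_X(t) = log M_X(t) = 4*log(e^(t)/7 + 6/7)
D^2[K](t) = 24*e^(t)/(e^(2*t) + 12*e^(t) + 36)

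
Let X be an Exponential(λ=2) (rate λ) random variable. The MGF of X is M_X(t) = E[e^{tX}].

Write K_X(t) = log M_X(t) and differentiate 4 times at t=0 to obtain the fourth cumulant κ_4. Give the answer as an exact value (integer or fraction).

κ_4 = K^(4)(0) = 3/8

M_X(t) = 2/(2 - t)
K_X(t) = log M_X(t) = -log(2 - t) + log(2)
K^(4)(t) = 6/(t^4 - 8*t^3 + 24*t^2 - 32*t + 16)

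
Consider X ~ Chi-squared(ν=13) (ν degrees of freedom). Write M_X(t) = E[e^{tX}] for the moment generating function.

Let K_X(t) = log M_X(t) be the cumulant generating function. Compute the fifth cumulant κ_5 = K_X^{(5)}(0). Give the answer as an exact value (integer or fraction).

M_X(t) = (1 - 2*t)^(-13/2)
K_X(t) = log M_X(t) = -13*log(1 - 2*t)/2
K′(t) = -13/(2*t - 1)
K′′(t) = 26/(4*t^2 - 4*t + 1)
K′′′(t) = -104/(8*t^3 - 12*t^2 + 6*t - 1)
K′′′′(t) = 624/(16*t^4 - 32*t^3 + 24*t^2 - 8*t + 1)
K′′′′′(t) = -4992/(32*t^5 - 80*t^4 + 80*t^3 - 40*t^2 + 10*t - 1)

κ_5 = K′′′′′(0) = 4992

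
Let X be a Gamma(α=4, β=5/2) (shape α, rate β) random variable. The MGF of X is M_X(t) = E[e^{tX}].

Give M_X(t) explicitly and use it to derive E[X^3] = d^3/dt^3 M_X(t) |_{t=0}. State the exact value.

M_X(t) = 625/(16*(5/2 - t)^4)
D^3[M](t) = -600000/(128*t^7 - 2240*t^6 + 16800*t^5 - 70000*t^4 + 175000*t^3 - 262500*t^2 + 218750*t - 78125)

E[X^3] = D^3[M](0) = 192/25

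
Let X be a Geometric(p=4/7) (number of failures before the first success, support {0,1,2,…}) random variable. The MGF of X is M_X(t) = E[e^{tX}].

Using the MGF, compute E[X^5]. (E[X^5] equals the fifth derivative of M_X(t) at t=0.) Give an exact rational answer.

M_X(t) = 4/(7*(1 - 3*e^(t)/7))

E[X^5] = M^(5)(0) = 23721/128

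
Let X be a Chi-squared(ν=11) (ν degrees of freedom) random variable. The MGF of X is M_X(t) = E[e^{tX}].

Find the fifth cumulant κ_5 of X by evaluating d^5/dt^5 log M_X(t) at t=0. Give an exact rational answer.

M_X(t) = (1 - 2*t)^(-11/2)
K_X(t) = log M_X(t) = -11*log(1 - 2*t)/2
K′(t) = -11/(2*t - 1)
K′′(t) = 22/(4*t^2 - 4*t + 1)
K′′′(t) = -88/(8*t^3 - 12*t^2 + 6*t - 1)
K′′′′(t) = 528/(16*t^4 - 32*t^3 + 24*t^2 - 8*t + 1)
K′′′′′(t) = -4224/(32*t^5 - 80*t^4 + 80*t^3 - 40*t^2 + 10*t - 1)

κ_5 = K′′′′′(0) = 4224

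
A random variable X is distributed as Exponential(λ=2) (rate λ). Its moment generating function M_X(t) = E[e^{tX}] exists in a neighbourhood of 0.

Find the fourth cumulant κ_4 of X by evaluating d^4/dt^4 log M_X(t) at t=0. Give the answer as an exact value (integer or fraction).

κ_4 = d^4K/dt^4 |_{t=0} = 3/8

M_X(t) = 2/(2 - t)
K_X(t) = log M_X(t) = -log(2 - t) + log(2)
dK/dt = -1/(t - 2)
d^2K/dt^2 = 1/(t^2 - 4*t + 4)
d^3K/dt^3 = -2/(t^3 - 6*t^2 + 12*t - 8)
d^4K/dt^4 = 6/(t^4 - 8*t^3 + 24*t^2 - 32*t + 16)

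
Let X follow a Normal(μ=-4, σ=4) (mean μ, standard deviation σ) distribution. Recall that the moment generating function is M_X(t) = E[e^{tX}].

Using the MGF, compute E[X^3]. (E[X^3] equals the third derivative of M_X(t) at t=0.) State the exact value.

M_X(t) = e^(8*t^2 - 4*t)
M′(t) = 16*t*e^(-4*t)*e^(8*t^2) - 4*e^(-4*t)*e^(8*t^2)
M′′(t) = (256*t^2*e^(8*t^2) - 128*t*e^(8*t^2) + 32*e^(8*t^2))*e^(-4*t)
M′′′(t) = (4096*t^3*e^(8*t^2) - 3072*t^2*e^(8*t^2) + 1536*t*e^(8*t^2) - 256*e^(8*t^2))*e^(-4*t)

E[X^3] = M′′′(0) = -256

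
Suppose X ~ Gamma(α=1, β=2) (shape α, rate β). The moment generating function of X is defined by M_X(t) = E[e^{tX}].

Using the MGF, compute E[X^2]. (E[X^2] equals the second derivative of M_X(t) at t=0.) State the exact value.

E[X^2] = M^(2)(0) = 1/2

M_X(t) = 2/(2 - t)
M^(2)(t) = -4/(t^3 - 6*t^2 + 12*t - 8)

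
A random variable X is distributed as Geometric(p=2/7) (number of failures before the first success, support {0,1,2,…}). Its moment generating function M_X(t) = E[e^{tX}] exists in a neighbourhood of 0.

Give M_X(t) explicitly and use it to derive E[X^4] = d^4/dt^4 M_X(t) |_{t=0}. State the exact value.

M_X(t) = 2/(7*(1 - 5*e^(t)/7))
M^(4)(t) = (-1250*e^(4*t) - 19250*e^(3*t) - 26950*e^(2*t) - 3430*e^(t))/(3125*e^(5*t) - 21875*e^(4*t) + 61250*e^(3*t) - 85750*e^(2*t) + 60025*e^(t) - 16807)

E[X^4] = M^(4)(0) = 1590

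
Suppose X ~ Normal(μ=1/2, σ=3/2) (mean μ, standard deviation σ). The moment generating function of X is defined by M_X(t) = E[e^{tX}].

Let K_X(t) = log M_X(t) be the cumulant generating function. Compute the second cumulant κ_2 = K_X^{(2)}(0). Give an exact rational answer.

M_X(t) = e^(9*t^2/8 + t/2)
K_X(t) = log M_X(t) = 9*t^2/8 + t/2
dK/dt = 9*t/4 + 1/2
d^2K/dt^2 = 9/4

κ_2 = d^2K/dt^2 |_{t=0} = 9/4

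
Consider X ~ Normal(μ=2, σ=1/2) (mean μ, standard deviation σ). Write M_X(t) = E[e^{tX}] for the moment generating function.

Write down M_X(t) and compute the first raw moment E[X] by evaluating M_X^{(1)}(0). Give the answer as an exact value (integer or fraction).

E[X] = D[M](0) = 2

M_X(t) = e^(t^2/8 + 2*t)
D[M](t) = t*e^(2*t)*e^(t^2/8)/4 + 2*e^(2*t)*e^(t^2/8)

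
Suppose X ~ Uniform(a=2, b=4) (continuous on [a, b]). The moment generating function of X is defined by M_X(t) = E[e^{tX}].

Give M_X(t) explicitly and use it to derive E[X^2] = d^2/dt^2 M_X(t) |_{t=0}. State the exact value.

M_X(t) = (e^(4*t) - e^(2*t))/(2*t)
M′(t) = (4*t*e^(4*t) - 2*t*e^(2*t) - e^(4*t) + e^(2*t))/(2*t^2)
M′′(t) = (8*t^2*e^(4*t) - 2*t^2*e^(2*t) - 4*t*e^(4*t) + 2*t*e^(2*t) + e^(4*t) - e^(2*t))/t^3

E[X^2] = M′′(0) = 28/3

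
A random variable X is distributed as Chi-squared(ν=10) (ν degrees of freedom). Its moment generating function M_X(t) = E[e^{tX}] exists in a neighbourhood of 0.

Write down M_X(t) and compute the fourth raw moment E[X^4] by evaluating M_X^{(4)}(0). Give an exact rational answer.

M_X(t) = (1 - 2*t)^(-5)
dM/dt = 10/(64*t^6 - 192*t^5 + 240*t^4 - 160*t^3 + 60*t^2 - 12*t + 1)
d^2M/dt^2 = -120/(128*t^7 - 448*t^6 + 672*t^5 - 560*t^4 + 280*t^3 - 84*t^2 + 14*t - 1)
d^3M/dt^3 = 1680/(256*t^8 - 1024*t^7 + 1792*t^6 - 1792*t^5 + 1120*t^4 - 448*t^3 + 112*t^2 - 16*t + 1)
d^4M/dt^4 = -26880/(512*t^9 - 2304*t^8 + 4608*t^7 - 5376*t^6 + 4032*t^5 - 2016*t^4 + 672*t^3 - 144*t^2 + 18*t - 1)

E[X^4] = d^4M/dt^4 |_{t=0} = 26880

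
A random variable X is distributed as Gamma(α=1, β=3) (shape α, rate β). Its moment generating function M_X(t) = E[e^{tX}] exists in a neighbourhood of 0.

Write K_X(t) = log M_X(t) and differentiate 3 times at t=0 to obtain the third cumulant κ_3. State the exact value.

κ_3 = D^3[K](0) = 2/27

M_X(t) = 3/(3 - t)
K_X(t) = log M_X(t) = -log(3 - t) + log(3)
D^3[K](t) = -2/(t^3 - 9*t^2 + 27*t - 27)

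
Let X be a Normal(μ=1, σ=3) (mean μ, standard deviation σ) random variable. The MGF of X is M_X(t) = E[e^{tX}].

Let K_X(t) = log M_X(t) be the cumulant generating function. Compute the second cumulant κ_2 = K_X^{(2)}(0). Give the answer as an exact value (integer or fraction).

M_X(t) = e^(9*t^2/2 + t)
K_X(t) = log M_X(t) = 9*t^2/2 + t
K′(t) = 9*t + 1
K′′(t) = 9

κ_2 = K′′(0) = 9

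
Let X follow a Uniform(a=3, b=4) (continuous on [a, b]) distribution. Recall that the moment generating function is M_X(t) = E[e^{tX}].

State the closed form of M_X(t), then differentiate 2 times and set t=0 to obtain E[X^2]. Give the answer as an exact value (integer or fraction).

E[X^2] = M^(2)(0) = 37/3

M_X(t) = (e^(4*t) - e^(3*t))/t
M^(2)(t) = (16*t^2*e^(4*t) - 9*t^2*e^(3*t) - 8*t*e^(4*t) + 6*t*e^(3*t) + 2*e^(4*t) - 2*e^(3*t))/t^3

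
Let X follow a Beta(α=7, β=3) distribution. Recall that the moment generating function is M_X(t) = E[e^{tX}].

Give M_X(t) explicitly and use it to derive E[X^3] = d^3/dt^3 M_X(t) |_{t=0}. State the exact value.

M_X(t) = ₁F₁(7; 10; t)
D^3[M](t) = 21*₁F₁(10; 13; t)/55

E[X^3] = D^3[M](0) = 21/55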